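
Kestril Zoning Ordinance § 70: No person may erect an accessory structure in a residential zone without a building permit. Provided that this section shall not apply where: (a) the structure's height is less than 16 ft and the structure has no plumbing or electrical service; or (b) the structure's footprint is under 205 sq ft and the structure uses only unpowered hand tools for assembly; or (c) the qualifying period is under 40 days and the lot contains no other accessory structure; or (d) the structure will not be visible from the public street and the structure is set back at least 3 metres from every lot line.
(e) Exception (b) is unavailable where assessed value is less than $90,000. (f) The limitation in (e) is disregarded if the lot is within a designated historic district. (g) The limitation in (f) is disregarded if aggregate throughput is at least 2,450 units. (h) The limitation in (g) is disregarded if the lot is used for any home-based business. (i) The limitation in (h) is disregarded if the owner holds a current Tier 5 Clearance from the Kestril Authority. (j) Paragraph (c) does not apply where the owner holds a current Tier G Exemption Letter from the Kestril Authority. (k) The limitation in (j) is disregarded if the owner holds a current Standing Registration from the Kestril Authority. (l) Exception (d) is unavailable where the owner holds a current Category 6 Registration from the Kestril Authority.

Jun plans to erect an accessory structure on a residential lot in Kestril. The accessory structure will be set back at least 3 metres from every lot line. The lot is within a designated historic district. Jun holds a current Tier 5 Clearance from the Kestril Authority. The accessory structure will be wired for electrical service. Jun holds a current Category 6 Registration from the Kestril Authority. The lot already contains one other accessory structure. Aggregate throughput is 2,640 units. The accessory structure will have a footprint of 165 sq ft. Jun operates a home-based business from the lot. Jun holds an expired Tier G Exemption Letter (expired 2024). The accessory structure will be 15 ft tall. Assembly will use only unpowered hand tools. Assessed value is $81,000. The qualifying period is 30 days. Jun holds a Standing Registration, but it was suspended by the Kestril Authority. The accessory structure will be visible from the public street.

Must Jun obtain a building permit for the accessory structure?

Exception (a) does not apply: electrical service is planned.
Exception (b) is satisfied on its face — the structure's footprint is 165 sq ft, under the 205 sq ft limit; assembly uses only hand tools. But applying paragraphs (e)–(i): (e) is engaged — assessed value is $81,000, less than the $90,000 limit. (f) would limit (e) — the lot is in a historic district — but (g) sets (f) aside: (g) operates against (f): aggregate throughput is 2,640 units, meeting the 2,450 units threshold. (h) would limit (g) — a home-based business operates on the lot — but (i) sets (h) aside: (i) operates against (h): a current Tier 5 Clearance is held. (b) is therefore removed.
Exception (c) does not apply: the lot already has another accessory structure.
Exception (d) fails — the structure will be visible from the street.
No exception applies. The general rule governs.

Yes — Jun must obtain a building permit.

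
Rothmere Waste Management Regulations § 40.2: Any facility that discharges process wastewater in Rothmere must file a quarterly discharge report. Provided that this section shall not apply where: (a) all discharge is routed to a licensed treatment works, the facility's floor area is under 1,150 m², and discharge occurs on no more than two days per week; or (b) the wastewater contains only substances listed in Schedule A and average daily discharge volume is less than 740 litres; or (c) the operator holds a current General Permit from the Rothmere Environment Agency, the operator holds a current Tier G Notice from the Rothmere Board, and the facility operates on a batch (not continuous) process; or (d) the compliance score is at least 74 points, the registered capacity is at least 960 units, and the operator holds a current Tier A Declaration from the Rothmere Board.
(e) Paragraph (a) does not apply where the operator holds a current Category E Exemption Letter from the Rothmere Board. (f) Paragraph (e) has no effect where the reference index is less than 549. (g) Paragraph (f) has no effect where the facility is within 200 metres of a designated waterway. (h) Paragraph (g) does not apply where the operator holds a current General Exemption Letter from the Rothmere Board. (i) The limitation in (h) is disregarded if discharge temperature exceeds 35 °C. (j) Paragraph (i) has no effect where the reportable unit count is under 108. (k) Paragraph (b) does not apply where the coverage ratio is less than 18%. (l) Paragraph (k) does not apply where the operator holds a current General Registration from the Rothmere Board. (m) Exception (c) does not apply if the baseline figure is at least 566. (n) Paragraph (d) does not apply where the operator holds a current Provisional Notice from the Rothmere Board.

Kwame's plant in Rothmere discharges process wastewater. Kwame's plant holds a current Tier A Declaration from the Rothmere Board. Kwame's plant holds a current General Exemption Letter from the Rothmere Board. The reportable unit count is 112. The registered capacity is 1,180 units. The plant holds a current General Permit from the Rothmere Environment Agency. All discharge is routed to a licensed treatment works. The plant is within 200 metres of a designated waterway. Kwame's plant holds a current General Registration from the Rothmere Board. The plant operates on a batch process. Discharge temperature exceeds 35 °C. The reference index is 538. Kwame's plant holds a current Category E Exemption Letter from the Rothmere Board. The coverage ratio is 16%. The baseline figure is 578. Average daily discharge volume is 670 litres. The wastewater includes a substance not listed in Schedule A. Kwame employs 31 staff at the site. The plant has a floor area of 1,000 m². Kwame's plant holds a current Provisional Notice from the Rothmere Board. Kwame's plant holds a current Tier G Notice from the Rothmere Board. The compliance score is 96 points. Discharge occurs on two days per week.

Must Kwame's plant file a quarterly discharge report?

All of (a)'s requirements are met (discharge is routed to a licensed treatment works; the facility's floor area is 1,000 m², under the 1,150 m² limit; discharge occurs on no more than two days per week). But: (e) operates against (a): a current Category E Exemption Letter is held. (f) is triggered (the reference index is 538, less than the 549 limit), but is overridden by (g): (g) is engaged — the plant is within 200 m of a designated waterway. (h) would limit (g) — a current General Exemption Letter is held — but (i) sets (h) aside: (i) is triggered — discharge temperature exceeds 35 °C. (j) is not engaged (the reportable unit count is 112, not under 108), so (i) stands. So (a) is unavailable.
Exception (b) does not apply: the wastewater includes a non-Schedule-A substance.
Exception (c)'s conditions are all satisfied: a current General Permit is held; a current Tier G Notice is held; the facility operates on a batch process. But: (m) operates against (c): the baseline figure is 578, meeting the 566 threshold. (c) is therefore removed.
Exception (d)'s conditions are all satisfied: the compliance score is 96 points, meeting the 74 points threshold; the registered capacity is 1,180 units, meeting the 960 units threshold; a current Tier A Declaration is held. But: (n) is engaged — a current Provisional Notice is held. Exception (d) does not apply.
None of the exceptions is available; § 40.2 applies in full.

Yes — Kwame's plant must file a quarterly discharge report.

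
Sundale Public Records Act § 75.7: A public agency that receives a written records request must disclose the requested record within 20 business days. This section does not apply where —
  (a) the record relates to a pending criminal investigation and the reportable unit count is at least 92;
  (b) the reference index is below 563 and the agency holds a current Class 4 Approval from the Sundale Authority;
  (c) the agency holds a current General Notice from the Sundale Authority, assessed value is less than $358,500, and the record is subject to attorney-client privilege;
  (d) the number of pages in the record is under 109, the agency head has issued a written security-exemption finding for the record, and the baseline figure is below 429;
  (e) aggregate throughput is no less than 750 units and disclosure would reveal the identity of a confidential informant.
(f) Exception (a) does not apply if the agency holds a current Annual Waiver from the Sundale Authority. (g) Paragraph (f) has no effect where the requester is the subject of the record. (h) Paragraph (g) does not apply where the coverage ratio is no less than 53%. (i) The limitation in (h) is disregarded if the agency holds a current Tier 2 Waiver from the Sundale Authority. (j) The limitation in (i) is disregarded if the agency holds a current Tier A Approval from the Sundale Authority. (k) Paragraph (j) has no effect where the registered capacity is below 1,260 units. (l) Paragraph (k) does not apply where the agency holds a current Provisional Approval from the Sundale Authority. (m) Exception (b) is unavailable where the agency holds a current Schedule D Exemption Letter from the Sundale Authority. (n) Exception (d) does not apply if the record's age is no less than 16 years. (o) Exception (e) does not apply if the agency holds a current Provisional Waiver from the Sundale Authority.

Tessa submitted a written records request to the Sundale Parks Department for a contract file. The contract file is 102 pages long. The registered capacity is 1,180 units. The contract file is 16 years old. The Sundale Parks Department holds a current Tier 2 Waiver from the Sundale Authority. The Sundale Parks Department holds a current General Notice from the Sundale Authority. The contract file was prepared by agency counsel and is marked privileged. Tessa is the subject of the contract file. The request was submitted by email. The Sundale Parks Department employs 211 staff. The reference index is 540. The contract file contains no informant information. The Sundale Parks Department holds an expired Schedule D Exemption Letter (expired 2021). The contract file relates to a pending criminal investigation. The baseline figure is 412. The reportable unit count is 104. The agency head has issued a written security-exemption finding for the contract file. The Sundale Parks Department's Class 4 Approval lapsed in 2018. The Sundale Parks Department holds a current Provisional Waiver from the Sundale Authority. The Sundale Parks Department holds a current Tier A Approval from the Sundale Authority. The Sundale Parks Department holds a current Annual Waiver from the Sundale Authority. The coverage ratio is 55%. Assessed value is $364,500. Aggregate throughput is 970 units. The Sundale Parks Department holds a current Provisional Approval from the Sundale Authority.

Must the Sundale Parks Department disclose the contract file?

All of (a)'s requirements are met (the contract file relates to a pending investigation; the reportable unit count is 104, meeting the 92 threshold). But applying paragraphs (f)–(l): (f) applies — a current Annual Waiver is held. (g) would limit (f) — Tessa is the subject of the contract file — but (h) sets (g) aside: (h) applies — the coverage ratio is 55%, meeting the 53% threshold. (i) is engaged (a current Tier 2 Waiver is held), but yields to (j): (j) operates against (i): a current Tier A Approval is held. (k) is engaged (the registered capacity is 1,180 units, below the 1,260 units limit), but is overridden by (l): (l) operates against (k): a current Provisional Approval is held. So (a) is unavailable.
Exception (b) requires that the agency holds a current Class 4 Approval from the Sundale Authority; but there is no Class 4 Approval in force, so (b) is unavailable.
Exception (c) requires that assessed value is less than $358,500; but assessed value is $364,500, not less than $358,500, so (c) is unavailable.
Exception (d) is satisfied on its face — the number of pages in the record is 102, under the 109 limit; a written security-exemption finding has been issued; the baseline figure is 412, below the 429 limit. However, paragraph (n) must be considered: (n) is engaged — the record's age is 16 years, meeting the 16 years threshold. Exception (d) does not apply.
Exception (e) does not apply: the contract file contains no informant information.
None of the exceptions is available; § 75.7 applies in full.

Yes — the Sundale Parks Department must disclose the contract file.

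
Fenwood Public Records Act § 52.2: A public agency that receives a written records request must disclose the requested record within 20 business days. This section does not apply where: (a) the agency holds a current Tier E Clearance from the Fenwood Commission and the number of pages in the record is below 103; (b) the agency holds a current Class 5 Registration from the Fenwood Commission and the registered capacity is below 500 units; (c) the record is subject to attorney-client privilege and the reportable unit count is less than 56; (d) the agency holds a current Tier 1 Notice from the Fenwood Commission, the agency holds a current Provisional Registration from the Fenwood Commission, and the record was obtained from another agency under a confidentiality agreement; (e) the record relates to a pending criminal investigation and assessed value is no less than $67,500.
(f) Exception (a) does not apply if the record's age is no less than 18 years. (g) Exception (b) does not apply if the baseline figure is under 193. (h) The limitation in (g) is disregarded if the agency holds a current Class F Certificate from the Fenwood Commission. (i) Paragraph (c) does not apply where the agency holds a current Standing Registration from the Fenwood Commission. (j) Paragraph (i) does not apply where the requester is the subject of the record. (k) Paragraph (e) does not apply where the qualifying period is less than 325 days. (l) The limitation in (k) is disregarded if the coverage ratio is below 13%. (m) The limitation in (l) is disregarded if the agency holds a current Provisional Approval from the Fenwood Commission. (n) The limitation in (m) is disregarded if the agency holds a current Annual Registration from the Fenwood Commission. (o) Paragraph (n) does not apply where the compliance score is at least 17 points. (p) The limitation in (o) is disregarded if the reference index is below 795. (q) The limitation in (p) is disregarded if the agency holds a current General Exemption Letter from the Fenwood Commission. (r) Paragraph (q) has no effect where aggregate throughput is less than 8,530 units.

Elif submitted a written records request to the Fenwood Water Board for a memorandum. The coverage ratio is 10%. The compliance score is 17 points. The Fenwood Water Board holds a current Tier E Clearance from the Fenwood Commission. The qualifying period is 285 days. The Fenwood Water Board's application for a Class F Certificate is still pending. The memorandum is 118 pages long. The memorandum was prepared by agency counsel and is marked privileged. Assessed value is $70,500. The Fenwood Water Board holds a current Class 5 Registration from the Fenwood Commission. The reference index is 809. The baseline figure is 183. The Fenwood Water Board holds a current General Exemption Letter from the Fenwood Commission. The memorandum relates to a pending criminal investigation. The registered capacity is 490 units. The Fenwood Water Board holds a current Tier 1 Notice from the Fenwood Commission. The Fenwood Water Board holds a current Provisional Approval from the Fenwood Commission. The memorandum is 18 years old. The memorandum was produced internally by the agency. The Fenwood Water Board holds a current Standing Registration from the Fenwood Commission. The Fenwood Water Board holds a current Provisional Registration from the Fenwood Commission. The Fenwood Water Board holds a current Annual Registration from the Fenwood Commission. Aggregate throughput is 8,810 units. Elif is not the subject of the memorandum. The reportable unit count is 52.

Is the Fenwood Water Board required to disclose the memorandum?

Exception (a) fails — the number of pages in the record is 118, not below 103.
All of (b)'s requirements are met (a current Class 5 Registration is held; the registered capacity is 490 units, below the 500 units limit). However, paragraphs (g)–(h) must be considered: (g) applies — the baseline figure is 183, under the 193 limit. (h), which would lift (g), is not engaged — there is no Class F Certificate in force. Exception (b) does not apply.
Exception (c)'s conditions are all satisfied: the memorandum is privileged; the reportable unit count is 52, less than the 56 limit. However, paragraphs (i)–(j) must be considered: (i) operates — a current Standing Registration is held. (j), which would lift (i), is not engaged — Elif is not the subject of the memorandum. Exception (c) does not apply.
Exception (d) requires that the record was obtained from another agency under a confidentiality agreement; but the memorandum was produced internally, so (d) is unavailable.
Exception (e) is satisfied on its face — the memorandum relates to a pending investigation; assessed value is $70,500, meeting the $67,500 threshold. But applying paragraphs (k)–(r): (k) operates against (e): the qualifying period is 285 days, less than the 325 days limit. (l) would limit (k) — the coverage ratio is 10%, below the 13% limit — but (m) sets (l) aside: (m) operates against (l): a current Provisional Approval is held. (n) applies (a current Annual Registration is held), but is itself disapplied by (o): (o) is triggered — the compliance score is 17 points, meeting the 17 points threshold. (p) is inapplicable (the reference index is 809, not below 795), so (o) stands. Exception (e) does not apply.
No exception displaces § 52.2.

Yes — the Fenwood Water Board must disclose the memorandum.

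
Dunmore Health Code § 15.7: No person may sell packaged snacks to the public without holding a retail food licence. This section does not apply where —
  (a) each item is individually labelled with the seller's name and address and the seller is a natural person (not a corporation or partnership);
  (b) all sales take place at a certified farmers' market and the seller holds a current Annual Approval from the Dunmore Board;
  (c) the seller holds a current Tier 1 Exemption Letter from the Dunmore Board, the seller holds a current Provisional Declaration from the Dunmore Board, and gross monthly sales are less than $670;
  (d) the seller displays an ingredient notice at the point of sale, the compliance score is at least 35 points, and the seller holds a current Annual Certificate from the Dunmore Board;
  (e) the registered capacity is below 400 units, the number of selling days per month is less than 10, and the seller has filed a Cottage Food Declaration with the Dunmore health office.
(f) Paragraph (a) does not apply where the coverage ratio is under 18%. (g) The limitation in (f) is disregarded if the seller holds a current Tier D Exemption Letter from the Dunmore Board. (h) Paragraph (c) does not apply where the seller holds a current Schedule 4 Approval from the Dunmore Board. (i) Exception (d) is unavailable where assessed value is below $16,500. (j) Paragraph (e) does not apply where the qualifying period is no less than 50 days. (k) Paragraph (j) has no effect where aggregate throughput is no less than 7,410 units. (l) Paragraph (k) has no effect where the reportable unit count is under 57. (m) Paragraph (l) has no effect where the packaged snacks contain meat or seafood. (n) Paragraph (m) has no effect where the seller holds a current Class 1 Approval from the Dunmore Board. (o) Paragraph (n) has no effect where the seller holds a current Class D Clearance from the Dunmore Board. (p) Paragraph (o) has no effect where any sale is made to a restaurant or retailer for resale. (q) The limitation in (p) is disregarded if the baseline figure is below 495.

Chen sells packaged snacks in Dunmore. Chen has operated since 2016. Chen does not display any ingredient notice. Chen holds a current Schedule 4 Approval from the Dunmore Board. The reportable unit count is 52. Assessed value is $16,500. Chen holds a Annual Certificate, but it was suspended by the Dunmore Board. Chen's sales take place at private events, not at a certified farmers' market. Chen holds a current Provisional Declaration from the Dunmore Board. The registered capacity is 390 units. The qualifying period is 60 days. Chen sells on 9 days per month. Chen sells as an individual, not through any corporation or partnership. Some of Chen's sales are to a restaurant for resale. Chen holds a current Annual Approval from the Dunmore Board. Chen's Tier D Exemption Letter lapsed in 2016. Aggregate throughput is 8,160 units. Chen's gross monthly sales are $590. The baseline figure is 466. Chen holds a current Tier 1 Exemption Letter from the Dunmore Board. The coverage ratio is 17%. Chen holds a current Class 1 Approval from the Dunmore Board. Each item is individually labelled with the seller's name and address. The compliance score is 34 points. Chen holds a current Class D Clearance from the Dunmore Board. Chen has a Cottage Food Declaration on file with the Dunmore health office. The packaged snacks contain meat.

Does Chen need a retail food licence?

All of (a)'s requirements are met (items are individually labelled; the seller is a natural person). Turning to paragraphs (f)–(g): (f) applies — the coverage ratio is 17%, under the 18% limit. (g) is inapplicable (no current Tier D Exemption Letter is held), so (f) stands. (a) is therefore removed.
Exception (b) requires that all sales take place at a certified farmers' market; but sales are at private events, not a certified farmers' market, so (b) is unavailable.
Exception (c): a current Tier 1 Exemption Letter is held; a current Provisional Declaration is held; gross monthly sales are $590, less than the $670 limit — every condition holds. Turning to paragraph (h): (h) operates against (c): a current Schedule 4 Approval is held. Exception (c) does not apply.
Exception (d) requires that the seller displays an ingredient notice at the point of sale; but no ingredient notice is displayed, so (d) is unavailable.
Exception (e)'s conditions are all satisfied: the registered capacity is 390 units, below the 400 units limit; the number of selling days per month is 9, less than the 10 limit; a Cottage Food Declaration is on file. Applying paragraphs (j)–(q): (j) would limit (e) — the qualifying period is 60 days, meeting the 50 days threshold — but (k) sets (j) aside: (k) applies — aggregate throughput is 8,160 units, meeting the 7,410 units threshold. (l) applies (the reportable unit count is 52, under the 57 limit), but is displaced by (m): (m) operates against (l): the packaged snacks contain meat. (n) would limit (m) — a current Class 1 Approval is held — but (o) sets (n) aside: (o) applies — a current Class D Clearance is held. (p) applies (some sales are to a restaurant for resale), but is set aside by (q): (q) operates against (p): the baseline figure is 466, below the 495 limit. Exception (e) stands.

No — exception (e) applies; Chen is not required to hold a retail food licence.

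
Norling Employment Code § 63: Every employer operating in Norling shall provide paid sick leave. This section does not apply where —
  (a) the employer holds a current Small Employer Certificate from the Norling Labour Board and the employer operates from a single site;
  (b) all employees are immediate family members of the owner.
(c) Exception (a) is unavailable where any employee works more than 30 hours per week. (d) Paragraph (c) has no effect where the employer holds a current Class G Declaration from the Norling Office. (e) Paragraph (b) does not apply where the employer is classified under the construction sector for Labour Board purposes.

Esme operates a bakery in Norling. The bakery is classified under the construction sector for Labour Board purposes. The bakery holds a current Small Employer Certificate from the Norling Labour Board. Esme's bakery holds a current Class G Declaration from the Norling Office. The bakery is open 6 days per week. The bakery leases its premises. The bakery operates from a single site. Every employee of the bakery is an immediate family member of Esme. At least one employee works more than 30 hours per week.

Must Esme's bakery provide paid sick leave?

No — exception (a) applies; Esme's bakery is not required to provide paid sick leave.

Exception (a): a current Small Employer Certificate is held; the employer operates from a single site — every condition holds. Under paragraphs (c)–(d): (c) would limit (a) — at least one employee exceeds 30 hours/week — but (d) sets (c) aside: (d) is engaged — a current Class G Declaration is held. Exception (a) stands.
Exception (b): every employee is an immediate family member — every condition holds. However, paragraph (e) must be considered: (e) operates against (b): the bakery is classified under the construction sector. So (b) is unavailable.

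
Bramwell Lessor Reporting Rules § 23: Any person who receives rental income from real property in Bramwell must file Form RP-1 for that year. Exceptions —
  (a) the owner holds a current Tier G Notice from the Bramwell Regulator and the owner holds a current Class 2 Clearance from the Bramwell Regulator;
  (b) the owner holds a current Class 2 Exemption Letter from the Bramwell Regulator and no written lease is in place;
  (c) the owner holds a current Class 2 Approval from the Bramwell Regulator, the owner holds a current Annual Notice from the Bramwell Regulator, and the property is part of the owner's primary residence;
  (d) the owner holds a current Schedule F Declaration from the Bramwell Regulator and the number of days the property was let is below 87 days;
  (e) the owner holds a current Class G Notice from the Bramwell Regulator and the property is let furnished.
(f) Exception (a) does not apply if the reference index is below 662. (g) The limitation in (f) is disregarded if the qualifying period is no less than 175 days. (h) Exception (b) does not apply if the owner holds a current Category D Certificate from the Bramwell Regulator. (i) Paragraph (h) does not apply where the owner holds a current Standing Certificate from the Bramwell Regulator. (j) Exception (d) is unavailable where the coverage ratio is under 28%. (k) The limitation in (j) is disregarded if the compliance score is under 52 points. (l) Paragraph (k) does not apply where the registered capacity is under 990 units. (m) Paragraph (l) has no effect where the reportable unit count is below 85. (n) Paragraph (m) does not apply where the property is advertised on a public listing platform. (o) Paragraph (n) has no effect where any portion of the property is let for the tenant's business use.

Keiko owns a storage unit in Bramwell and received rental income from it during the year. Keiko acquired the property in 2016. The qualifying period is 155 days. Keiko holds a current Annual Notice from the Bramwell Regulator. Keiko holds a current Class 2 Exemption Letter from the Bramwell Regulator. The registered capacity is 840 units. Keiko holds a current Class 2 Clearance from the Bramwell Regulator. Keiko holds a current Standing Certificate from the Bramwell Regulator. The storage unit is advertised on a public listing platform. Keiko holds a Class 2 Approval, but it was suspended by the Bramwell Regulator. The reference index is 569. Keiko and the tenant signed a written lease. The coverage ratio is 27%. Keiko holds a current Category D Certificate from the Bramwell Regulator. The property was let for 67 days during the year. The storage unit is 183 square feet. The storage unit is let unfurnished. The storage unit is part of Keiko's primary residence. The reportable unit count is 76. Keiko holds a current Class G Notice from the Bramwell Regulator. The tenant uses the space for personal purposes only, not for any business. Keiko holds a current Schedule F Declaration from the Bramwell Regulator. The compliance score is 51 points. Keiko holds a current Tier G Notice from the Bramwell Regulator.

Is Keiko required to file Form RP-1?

Yes — Keiko must file Form RP-1.

Exception (a)'s conditions are all satisfied: a current Tier G Notice is held; a current Class 2 Clearance is held. However, paragraphs (f)–(g) must be considered: (f) applies — the reference index is 569, below the 662 limit. (g) does not operate here (the qualifying period is 155 days, short of 175 days), so (f) stands. Exception (a) does not apply.
Exception (b) does not apply: a written lease is in place.
Exception (c) requires that the owner holds a current Class 2 Approval from the Bramwell Regulator; but there is no Class 2 Approval in force, so (c) is unavailable.
Exception (d): a current Schedule F Declaration is held; the number of days the property was let is 67 days, below the 87 days limit — every condition holds. However, paragraphs (j)–(o) must be considered: (j) applies — the coverage ratio is 27%, under the 28% limit. (k) would limit (j) — the compliance score is 51 points, under the 52 points limit — but (l) sets (k) aside: (l) is engaged — the registered capacity is 840 units, under the 990 units limit. (m) would limit (l) — the reportable unit count is 76, below the 85 limit — but (n) sets (m) aside: (n) operates — the property is publicly advertised. (o), which would lift (n), is not engaged — the space is used for personal purposes only. (d) is therefore removed.
Exception (e) fails — the property is let unfurnished.
No exception is made out. Keiko falls within the general rule.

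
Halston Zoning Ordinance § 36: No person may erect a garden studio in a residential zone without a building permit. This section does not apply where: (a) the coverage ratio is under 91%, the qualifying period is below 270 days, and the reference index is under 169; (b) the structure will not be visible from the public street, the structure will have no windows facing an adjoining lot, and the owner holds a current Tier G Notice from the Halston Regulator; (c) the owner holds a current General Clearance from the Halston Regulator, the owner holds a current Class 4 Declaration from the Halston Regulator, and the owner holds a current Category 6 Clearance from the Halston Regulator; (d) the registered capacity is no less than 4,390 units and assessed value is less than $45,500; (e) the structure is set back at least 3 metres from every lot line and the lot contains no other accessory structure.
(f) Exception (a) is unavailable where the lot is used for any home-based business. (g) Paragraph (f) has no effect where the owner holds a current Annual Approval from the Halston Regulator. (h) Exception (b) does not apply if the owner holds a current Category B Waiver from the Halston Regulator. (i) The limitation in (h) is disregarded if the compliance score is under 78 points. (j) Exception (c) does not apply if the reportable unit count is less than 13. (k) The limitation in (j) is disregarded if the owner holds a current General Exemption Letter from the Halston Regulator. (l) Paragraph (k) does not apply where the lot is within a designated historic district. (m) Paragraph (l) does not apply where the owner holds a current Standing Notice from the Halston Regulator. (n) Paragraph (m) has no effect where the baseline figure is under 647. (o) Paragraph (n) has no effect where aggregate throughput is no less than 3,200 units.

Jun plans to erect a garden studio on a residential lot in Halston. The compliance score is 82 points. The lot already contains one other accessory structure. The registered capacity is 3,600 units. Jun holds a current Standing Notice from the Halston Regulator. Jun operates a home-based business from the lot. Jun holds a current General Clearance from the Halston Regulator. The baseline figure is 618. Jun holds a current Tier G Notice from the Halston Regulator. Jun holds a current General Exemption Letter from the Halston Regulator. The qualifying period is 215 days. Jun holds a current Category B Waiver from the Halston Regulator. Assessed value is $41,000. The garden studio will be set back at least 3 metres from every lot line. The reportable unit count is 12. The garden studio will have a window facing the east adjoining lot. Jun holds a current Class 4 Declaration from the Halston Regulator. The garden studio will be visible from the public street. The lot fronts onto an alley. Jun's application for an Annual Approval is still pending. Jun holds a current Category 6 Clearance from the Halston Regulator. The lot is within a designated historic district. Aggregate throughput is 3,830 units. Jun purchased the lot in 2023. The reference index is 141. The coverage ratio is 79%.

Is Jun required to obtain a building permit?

No — exception (c) applies; Jun does not need a building permit.

Exception (a) is satisfied on its face — the coverage ratio is 79%, under the 91% limit; the qualifying period is 215 days, below the 270 days limit; the reference index is 141, under the 169 limit. But applying paragraphs (f)–(g): (f) is engaged — a home-based business operates on the lot. (g), which would lift (f), is not engaged — there is no Annual Approval in force. Exception (a) does not apply.
Exception (b) requires that the structure will not be visible from the public street; but the structure will be visible from the street, so (b) is unavailable.
Exception (c): a current General Clearance is held; a current Class 4 Declaration is held; a current Category 6 Clearance is held — every condition holds. Considering the limiting provisions: (j) would limit (c) — the reportable unit count is 12, less than the 13 limit — but (k) sets (j) aside: (k) operates against (j): a current General Exemption Letter is held. (l) would limit (k) — the lot is in a historic district — but (m) sets (l) aside: (m) operates — a current Standing Notice is held. (n) would limit (m) — the baseline figure is 618, under the 647 limit — but (o) sets (n) aside: (o) operates against (n): aggregate throughput is 3,830 units, meeting the 3,200 units threshold. Exception (c) stands.
Exception (d) does not apply: the registered capacity is 3,600 units, short of 4,390 units.
Exception (e) requires that the lot contains no other accessory structure; but the lot already has another accessory structure, so (e) is unavailable.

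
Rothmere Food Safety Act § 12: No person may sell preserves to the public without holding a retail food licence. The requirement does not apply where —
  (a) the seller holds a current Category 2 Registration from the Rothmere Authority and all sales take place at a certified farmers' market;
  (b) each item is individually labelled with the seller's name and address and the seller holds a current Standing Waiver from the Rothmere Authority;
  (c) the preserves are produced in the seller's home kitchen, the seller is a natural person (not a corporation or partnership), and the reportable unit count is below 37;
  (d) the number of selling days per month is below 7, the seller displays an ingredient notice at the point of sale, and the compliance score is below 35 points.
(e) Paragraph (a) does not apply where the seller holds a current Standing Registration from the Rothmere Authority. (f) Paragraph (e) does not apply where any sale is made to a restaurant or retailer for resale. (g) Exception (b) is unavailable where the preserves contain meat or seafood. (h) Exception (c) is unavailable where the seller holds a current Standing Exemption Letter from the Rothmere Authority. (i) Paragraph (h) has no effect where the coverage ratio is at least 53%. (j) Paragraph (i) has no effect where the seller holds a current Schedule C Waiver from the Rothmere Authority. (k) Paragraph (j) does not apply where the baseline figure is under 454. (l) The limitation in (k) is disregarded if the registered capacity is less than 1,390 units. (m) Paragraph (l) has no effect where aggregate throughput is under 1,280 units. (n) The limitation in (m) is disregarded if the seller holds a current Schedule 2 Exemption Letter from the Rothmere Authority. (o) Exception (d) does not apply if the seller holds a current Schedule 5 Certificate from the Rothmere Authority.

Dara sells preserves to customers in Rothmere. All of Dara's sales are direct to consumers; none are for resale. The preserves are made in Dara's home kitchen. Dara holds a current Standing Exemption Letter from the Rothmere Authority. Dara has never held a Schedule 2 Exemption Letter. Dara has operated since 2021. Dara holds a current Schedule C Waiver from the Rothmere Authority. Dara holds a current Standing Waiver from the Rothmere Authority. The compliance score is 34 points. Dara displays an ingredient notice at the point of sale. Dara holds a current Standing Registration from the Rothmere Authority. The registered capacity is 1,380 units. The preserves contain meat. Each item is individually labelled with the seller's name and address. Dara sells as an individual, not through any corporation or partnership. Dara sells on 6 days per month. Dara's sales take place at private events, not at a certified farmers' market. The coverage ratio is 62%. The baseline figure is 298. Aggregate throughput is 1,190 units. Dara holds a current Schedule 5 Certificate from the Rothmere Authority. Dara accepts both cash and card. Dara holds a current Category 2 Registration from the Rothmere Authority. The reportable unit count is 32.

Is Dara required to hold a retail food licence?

No — exception (c) applies; Dara is not required to hold a retail food licence.

Exception (a) requires that all sales take place at a certified farmers' market; but sales are at private events, not a certified farmers' market, so (a) is unavailable.
Exception (b)'s conditions are all satisfied: items are individually labelled; a current Standing Waiver is held. However, paragraph (g) must be considered: (g) operates against (b): the preserves contain meat. Exception (b) does not apply.
All of (c)'s requirements are met (the preserves are home-kitchen produced; the seller is a natural person; the reportable unit count is 32, below the 37 limit). Considering the limiting provisions: (h) is triggered (a current Standing Exemption Letter is held), but is set aside by (i): (i) is triggered — the coverage ratio is 62%, meeting the 53% threshold. (j) applies (a current Schedule C Waiver is held), but is displaced by (k): (k) is triggered — the baseline figure is 298, under the 454 limit. (l) would limit (k) — the registered capacity is 1,380 units, less than the 1,390 units limit — but (m) sets (l) aside: (m) operates — aggregate throughput is 1,190 units, under the 1,280 units limit. (n) is not engaged (the Schedule 2 Exemption Letter is not current), so (m) stands. So (c) applies.
All of (d)'s requirements are met (the number of selling days per month is 6, below the 7 limit; an ingredient notice is displayed; the compliance score is 34 points, below the 35 points limit). But applying paragraph (o): (o) operates — a current Schedule 5 Certificate is held. So (d) is unavailable.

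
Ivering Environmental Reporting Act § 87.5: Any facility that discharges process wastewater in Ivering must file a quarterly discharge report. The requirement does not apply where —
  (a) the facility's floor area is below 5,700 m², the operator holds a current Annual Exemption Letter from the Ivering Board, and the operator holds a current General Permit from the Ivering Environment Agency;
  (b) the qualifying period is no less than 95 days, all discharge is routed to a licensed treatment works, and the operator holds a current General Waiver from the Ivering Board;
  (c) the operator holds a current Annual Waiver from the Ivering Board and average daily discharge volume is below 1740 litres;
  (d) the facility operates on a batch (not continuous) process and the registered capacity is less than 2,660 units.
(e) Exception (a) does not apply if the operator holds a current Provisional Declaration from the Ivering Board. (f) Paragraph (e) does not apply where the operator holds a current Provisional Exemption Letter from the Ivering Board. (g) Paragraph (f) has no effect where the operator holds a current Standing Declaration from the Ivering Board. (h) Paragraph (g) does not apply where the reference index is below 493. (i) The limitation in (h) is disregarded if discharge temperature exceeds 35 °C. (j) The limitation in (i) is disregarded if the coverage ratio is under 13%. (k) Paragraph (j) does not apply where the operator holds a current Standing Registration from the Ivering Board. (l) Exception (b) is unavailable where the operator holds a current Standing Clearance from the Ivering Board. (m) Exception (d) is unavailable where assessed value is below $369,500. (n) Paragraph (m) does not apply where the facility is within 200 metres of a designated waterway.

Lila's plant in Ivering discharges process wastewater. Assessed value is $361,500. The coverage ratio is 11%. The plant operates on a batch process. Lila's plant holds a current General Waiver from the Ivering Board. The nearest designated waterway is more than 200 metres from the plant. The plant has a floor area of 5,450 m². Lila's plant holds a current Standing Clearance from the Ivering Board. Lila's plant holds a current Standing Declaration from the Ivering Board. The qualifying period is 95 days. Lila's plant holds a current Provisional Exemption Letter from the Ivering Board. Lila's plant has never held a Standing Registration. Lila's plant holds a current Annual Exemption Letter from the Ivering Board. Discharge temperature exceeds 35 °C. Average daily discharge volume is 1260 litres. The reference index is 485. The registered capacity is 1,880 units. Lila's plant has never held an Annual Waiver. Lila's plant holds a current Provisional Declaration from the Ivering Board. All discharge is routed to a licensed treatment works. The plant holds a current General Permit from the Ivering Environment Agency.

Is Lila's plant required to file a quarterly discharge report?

Exception (a)'s conditions are all satisfied: the facility's floor area is 5,450 m², below the 5,700 m² limit; a current Annual Exemption Letter is held; a current General Permit is held. Applying paragraphs (e)–(k): (e) operates (a current Provisional Declaration is held), but is set aside by (f): (f) is triggered — a current Provisional Exemption Letter is held. (g) operates (a current Standing Declaration is held), but yields to (h): (h) is triggered — the reference index is 485, below the 493 limit. (i) applies (discharge temperature exceeds 35 °C), but is displaced by (j): (j) is triggered — the coverage ratio is 11%, under the 13% limit. (k) is inapplicable (the Standing Registration is not current), so (j) stands. So (a) applies.
All of (b)'s requirements are met (the qualifying period is 95 days, meeting the 95 days threshold; discharge is routed to a licensed treatment works; a current General Waiver is held). But: (l) operates against (b): a current Standing Clearance is held. (b) is therefore removed.
Exception (c) requires that the operator holds a current Annual Waiver from the Ivering Board; but no current Annual Waiver is held, so (c) is unavailable.
Exception (d): the facility operates on a batch process; the registered capacity is 1,880 units, less than the 2,660 units limit — every condition holds. But applying paragraphs (m)–(n): (m) operates — assessed value is $361,500, below the $369,500 limit. (n), which would lift (m), is not triggered — the plant is more than 200 m from any designated waterway. (d) is therefore removed.

No — exception (a) applies; Lila's plant is not required to file a quarterly discharge report.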